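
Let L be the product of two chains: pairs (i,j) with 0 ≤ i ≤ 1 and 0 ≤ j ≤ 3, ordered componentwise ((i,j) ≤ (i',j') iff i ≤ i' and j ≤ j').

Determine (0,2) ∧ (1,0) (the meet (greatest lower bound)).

(0,0)

In a product of chains, the meet is componentwise min, giving (0,0).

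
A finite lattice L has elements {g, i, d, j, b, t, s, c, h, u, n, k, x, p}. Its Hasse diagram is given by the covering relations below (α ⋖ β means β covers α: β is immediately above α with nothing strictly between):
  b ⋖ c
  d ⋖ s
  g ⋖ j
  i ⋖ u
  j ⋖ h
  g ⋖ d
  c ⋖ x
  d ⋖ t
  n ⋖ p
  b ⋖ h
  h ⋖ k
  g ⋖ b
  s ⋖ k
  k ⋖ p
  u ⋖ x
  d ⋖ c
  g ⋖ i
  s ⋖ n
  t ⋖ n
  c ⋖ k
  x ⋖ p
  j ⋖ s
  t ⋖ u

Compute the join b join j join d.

k

Common upper bounds of {b, j, d}: k, p.
The least among these is k.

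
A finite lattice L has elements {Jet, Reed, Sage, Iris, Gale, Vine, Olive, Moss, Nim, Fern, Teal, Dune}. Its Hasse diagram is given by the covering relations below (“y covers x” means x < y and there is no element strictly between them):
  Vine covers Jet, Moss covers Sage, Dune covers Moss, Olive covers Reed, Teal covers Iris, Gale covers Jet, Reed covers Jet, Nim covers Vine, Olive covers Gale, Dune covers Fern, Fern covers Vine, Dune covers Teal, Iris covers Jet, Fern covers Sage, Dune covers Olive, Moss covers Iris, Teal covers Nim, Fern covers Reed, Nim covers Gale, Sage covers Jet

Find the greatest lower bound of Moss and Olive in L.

Jet

Common lower bounds of {Moss, Olive}: Jet.
The greatest among these is Jet.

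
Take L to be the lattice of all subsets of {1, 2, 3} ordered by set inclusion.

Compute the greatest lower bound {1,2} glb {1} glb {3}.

Common lower bounds of {{1,2}, {1}, {3}}: {}.
The greatest among these is {}.

{}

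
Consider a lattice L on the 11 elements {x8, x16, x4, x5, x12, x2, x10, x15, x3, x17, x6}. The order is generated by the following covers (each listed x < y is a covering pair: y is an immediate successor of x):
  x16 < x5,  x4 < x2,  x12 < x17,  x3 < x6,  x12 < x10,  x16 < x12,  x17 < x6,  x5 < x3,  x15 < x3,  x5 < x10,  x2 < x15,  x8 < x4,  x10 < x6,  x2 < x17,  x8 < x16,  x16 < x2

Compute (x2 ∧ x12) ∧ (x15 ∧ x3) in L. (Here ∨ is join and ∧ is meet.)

x2 ∧ x12 = x16
x15 ∧ x3 = x15
x16 ∧ x15 = x16

x16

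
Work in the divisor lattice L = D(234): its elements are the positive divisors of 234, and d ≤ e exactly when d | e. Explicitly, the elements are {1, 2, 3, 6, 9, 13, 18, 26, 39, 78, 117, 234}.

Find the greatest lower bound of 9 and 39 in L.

3

Common lower bounds of {9, 39}: 1, 3.
The greatest among these is 3.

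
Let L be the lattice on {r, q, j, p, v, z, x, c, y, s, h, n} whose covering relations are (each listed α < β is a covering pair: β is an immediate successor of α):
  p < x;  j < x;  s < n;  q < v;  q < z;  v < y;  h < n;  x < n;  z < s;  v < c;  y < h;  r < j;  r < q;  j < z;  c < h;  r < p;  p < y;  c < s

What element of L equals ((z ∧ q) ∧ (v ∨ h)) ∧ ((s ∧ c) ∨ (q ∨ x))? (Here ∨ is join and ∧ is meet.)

z ∧ q = q
v ∨ h = h
q ∧ h = q
s ∧ c = c
q ∨ x = n
c ∨ n = n
q ∧ n = q

q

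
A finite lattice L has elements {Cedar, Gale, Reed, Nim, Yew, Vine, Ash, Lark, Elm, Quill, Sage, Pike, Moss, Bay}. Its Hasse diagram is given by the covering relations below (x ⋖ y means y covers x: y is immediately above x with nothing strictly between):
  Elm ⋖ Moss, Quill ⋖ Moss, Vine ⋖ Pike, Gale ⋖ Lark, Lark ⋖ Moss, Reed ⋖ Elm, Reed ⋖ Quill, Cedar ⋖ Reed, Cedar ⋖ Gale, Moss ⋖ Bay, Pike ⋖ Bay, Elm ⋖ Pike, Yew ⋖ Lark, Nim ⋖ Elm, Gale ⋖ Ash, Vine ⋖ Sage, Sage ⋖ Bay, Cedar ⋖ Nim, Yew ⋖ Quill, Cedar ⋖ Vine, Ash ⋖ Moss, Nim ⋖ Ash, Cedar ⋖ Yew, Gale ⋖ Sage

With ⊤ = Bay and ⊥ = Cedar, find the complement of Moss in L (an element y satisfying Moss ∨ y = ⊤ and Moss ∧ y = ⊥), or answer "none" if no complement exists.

Vine

Need y with Moss ∨ y = Bay and Moss ∧ y = Cedar.
Checking each element gives: Vine.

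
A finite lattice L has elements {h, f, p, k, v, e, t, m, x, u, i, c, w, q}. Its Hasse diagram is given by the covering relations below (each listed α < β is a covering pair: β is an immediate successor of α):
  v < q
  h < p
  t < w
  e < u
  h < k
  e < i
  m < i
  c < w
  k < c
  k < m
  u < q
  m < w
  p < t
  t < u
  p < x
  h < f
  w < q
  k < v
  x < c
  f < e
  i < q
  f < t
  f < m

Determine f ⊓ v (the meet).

Common lower bounds of {f, v}: h.
The greatest among these is h.

h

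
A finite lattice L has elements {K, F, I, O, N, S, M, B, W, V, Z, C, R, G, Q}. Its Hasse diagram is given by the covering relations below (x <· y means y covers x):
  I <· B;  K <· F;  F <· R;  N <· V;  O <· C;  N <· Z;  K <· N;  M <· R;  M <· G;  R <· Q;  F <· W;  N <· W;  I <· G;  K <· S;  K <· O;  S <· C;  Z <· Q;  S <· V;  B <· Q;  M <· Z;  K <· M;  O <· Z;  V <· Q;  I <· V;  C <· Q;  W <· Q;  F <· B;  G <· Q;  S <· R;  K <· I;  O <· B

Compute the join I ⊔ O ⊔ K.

Common upper bounds of {I, O, K}: B, Q.
The least among these is B.

B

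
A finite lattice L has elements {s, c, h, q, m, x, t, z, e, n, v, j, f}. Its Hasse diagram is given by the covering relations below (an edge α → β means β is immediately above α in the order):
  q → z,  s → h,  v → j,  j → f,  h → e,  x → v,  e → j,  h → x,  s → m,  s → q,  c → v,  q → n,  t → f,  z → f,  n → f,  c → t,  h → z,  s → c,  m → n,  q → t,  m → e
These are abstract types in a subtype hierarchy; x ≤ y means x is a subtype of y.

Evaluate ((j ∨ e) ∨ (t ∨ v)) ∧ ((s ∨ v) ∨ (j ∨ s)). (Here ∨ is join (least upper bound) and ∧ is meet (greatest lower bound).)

j

j ∨ e = j
t ∨ v = f
j ∨ f = f
s ∨ v = v
j ∨ s = j
v ∨ j = j
f ∧ j = j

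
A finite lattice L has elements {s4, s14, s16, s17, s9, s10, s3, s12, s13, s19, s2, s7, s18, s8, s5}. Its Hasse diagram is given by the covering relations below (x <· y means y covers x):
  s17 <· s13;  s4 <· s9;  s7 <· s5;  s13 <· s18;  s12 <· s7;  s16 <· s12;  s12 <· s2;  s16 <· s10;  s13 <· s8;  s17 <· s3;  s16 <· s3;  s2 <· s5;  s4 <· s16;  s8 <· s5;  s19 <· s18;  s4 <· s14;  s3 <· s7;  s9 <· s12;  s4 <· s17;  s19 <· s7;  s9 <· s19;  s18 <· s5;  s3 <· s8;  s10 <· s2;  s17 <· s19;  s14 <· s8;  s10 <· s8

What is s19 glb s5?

s19

Common lower bounds of {s19, s5}: s17, s19, s4, s9.
The greatest among these is s19.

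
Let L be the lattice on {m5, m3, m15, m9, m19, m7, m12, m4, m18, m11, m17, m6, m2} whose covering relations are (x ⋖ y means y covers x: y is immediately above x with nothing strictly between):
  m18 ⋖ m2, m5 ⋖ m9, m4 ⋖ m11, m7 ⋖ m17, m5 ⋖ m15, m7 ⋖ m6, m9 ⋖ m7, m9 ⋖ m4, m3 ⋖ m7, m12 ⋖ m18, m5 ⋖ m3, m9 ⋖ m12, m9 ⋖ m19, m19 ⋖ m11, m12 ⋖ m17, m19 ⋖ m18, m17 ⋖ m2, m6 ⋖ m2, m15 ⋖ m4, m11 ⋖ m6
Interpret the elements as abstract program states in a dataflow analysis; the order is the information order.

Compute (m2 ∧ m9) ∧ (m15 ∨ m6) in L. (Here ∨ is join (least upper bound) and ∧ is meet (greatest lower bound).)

m9

m2 ∧ m9 = m9
m15 ∨ m6 = m6
m9 ∧ m6 = m9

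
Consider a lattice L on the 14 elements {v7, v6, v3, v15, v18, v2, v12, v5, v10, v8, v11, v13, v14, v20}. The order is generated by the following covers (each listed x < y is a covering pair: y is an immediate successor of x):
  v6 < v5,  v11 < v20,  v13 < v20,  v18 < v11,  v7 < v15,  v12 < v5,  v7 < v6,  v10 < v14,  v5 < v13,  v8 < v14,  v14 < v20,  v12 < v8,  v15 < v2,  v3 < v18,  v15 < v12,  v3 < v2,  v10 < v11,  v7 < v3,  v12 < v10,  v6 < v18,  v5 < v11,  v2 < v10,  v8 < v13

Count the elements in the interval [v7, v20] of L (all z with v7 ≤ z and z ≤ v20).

The interval [v7, v20] = {v10, v11, v12, v13, v14, v15, v18, v2, v20, v3, v5, v6, v7, v8}, which has 14 elements.

14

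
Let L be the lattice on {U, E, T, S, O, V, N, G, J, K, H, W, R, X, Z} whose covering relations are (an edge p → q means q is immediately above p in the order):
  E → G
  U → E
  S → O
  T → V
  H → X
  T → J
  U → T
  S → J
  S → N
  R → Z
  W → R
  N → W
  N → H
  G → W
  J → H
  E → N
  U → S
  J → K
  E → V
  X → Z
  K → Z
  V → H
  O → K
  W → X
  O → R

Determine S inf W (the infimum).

S

Common lower bounds of {S, W}: S, U.
The greatest among these is S.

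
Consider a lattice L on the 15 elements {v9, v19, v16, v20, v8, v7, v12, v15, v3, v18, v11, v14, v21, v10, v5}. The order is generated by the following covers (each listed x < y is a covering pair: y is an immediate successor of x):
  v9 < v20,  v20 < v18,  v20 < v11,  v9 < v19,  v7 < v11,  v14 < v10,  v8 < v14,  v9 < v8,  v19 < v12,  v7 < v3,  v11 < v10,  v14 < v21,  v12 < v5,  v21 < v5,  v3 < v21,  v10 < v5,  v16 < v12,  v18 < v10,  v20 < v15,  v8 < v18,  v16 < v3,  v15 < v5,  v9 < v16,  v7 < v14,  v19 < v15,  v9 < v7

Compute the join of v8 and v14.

Common upper bounds of {v8, v14}: v10, v14, v21, v5.
The least among these is v14.

v14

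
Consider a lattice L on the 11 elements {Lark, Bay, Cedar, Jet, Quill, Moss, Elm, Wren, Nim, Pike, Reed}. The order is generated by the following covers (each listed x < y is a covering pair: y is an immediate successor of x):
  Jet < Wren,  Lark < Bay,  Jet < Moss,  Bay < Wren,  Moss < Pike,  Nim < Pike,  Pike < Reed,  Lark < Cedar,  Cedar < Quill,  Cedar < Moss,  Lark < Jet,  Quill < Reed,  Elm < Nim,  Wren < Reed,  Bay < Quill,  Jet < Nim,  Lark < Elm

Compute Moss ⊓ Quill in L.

Cedar

Moss ∧ Quill = Cedar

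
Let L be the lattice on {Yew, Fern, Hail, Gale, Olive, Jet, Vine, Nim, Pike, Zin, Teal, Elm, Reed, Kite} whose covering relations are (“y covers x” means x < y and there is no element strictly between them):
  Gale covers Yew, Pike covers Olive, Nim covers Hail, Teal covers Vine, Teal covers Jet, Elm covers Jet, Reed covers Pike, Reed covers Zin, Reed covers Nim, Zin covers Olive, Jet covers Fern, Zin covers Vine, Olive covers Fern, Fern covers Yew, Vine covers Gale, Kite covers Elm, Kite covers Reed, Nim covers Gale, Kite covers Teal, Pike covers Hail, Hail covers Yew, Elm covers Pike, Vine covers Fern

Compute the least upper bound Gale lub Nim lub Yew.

Nim

Common upper bounds of {Gale, Nim, Yew}: Kite, Nim, Reed.
The least among these is Nim.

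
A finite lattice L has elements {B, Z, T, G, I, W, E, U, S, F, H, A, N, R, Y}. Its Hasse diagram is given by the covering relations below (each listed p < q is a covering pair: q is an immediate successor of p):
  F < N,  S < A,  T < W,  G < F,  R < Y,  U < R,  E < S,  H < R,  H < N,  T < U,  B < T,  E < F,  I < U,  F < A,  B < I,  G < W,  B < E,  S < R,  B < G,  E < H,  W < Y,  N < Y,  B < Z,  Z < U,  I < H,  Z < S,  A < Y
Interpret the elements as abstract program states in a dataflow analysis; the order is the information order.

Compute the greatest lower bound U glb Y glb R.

Common lower bounds of {U, Y, R}: B, I, T, U, Z.
The greatest among these is U.

U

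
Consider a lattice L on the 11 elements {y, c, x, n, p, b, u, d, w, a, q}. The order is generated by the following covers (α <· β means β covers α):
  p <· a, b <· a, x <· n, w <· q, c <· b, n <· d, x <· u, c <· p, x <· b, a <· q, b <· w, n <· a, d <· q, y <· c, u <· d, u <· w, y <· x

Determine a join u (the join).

q

Common upper bounds of {a, u}: q.
The least among these is q.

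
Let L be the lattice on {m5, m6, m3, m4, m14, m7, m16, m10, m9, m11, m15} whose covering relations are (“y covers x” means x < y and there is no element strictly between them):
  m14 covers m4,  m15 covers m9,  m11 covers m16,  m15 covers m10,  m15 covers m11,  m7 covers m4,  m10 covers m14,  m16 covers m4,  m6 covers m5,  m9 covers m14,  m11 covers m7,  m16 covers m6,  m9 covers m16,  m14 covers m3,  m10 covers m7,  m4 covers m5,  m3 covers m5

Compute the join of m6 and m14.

m9

Common upper bounds of {m6, m14}: m15, m9.
The least among these is m9.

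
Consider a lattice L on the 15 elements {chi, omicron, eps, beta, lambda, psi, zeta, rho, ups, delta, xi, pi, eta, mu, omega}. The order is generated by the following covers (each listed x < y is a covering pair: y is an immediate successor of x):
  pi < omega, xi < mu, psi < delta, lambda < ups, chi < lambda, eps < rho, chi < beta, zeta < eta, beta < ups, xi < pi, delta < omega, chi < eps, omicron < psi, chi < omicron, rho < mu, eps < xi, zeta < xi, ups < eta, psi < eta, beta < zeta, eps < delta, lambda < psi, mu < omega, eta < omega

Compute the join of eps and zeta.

Common upper bounds of {eps, zeta}: mu, omega, pi, xi.
The least among these is xi.

xi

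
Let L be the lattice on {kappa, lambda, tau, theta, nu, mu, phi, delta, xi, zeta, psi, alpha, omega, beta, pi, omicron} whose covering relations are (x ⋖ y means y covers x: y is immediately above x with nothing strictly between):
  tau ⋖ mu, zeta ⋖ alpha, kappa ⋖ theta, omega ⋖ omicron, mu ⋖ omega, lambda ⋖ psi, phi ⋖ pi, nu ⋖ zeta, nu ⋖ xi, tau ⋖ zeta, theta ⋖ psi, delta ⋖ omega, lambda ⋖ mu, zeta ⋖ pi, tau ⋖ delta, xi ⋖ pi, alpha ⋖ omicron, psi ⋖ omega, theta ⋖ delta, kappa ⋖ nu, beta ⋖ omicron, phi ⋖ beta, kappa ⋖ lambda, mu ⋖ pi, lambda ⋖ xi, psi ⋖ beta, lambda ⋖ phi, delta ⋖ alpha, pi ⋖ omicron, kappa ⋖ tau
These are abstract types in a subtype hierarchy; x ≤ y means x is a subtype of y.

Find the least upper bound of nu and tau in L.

Common upper bounds of {nu, tau}: alpha, omicron, pi, zeta.
The least among these is zeta.

zeta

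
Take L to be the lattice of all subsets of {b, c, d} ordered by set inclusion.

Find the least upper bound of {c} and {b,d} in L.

Common upper bounds of {{c}, {b,d}}: {b,c,d}.
The least among these is {b,c,d}.

{b,c,d}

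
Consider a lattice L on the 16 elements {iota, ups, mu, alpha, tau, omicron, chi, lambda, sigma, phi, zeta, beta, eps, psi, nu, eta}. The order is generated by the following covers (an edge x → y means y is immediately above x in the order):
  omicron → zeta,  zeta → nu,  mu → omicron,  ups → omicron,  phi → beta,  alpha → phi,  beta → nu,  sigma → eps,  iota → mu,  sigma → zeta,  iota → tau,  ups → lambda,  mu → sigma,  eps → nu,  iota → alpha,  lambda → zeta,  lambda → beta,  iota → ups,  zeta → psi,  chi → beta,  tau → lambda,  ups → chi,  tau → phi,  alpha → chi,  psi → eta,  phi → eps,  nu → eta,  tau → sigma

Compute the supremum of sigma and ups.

zeta

Common upper bounds of {sigma, ups}: eta, nu, psi, zeta.
The least among these is zeta.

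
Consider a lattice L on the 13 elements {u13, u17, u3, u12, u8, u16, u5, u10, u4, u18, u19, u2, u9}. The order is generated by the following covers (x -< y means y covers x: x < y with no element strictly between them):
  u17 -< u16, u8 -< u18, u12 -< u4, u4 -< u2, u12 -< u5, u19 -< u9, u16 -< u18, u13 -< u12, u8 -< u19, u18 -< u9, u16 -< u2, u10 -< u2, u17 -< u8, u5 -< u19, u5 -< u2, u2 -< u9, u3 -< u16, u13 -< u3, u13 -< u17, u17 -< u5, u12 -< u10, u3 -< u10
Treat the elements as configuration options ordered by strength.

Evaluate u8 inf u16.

u8 ∧ u16 = u17

u17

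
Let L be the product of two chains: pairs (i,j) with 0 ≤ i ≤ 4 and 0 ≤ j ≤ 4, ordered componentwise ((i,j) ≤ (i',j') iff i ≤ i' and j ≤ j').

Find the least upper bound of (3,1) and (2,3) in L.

In a product of chains, the join is componentwise max, giving (3,3).

(3,3)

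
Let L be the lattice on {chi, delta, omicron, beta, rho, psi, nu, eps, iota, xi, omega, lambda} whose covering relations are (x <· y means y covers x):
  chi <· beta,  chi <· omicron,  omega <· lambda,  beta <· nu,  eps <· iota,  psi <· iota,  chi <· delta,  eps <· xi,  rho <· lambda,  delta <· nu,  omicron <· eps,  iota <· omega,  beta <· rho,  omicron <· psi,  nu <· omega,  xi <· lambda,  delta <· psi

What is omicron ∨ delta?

Common upper bounds of {omicron, delta}: iota, lambda, omega, psi.
The least among these is psi.

psi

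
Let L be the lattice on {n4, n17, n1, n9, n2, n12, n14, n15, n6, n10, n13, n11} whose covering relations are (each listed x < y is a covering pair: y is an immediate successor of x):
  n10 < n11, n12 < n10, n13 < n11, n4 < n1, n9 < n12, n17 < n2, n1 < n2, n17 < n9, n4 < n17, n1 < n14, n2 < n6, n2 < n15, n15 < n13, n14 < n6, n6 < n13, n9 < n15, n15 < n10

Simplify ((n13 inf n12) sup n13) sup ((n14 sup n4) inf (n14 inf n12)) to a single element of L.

n13

n13 ∧ n12 = n9
n9 ∨ n13 = n13
n14 ∨ n4 = n14
n14 ∧ n12 = n4
n14 ∧ n4 = n4
n13 ∨ n4 = n13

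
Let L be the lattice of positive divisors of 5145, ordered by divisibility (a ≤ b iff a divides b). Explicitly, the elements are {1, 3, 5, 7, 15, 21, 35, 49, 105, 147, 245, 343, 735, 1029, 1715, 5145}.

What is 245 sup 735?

735

Common upper bounds of {245, 735}: 5145, 735.
The least among these is 735.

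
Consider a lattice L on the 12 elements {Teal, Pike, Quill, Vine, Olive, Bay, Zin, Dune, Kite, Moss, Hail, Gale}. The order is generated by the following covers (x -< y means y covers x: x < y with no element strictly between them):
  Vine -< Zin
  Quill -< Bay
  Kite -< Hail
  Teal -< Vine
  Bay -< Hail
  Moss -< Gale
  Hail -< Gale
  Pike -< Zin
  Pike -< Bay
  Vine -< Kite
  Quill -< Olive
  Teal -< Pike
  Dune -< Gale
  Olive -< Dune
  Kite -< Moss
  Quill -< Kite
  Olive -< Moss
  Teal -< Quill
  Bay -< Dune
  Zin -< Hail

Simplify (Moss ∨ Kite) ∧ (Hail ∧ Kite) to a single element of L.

Moss ∨ Kite = Moss
Hail ∧ Kite = Kite
Moss ∧ Kite = Kite

Kite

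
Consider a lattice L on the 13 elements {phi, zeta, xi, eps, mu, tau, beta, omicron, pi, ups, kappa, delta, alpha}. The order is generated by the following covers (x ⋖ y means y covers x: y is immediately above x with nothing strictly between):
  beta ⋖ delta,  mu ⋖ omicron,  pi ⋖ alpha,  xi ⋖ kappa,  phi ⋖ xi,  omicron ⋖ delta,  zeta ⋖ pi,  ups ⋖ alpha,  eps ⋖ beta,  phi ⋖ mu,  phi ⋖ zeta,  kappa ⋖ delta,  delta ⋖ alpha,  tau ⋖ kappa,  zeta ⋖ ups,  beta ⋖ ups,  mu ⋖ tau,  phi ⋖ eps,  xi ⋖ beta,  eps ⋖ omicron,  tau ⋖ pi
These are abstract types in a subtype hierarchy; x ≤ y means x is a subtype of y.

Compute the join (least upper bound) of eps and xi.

beta

Common upper bounds of {eps, xi}: alpha, beta, delta, ups.
The least among these is beta.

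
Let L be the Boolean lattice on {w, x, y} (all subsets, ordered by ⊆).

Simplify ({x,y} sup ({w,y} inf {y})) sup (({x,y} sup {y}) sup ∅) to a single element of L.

{w,y} ∧ {y} = {y}
{x,y} ∨ {y} = {x,y}
{x,y} ∨ {y} = {x,y}
{x,y} ∨ ∅ = {x,y}
{x,y} ∨ {x,y} = {x,y}

{x,y}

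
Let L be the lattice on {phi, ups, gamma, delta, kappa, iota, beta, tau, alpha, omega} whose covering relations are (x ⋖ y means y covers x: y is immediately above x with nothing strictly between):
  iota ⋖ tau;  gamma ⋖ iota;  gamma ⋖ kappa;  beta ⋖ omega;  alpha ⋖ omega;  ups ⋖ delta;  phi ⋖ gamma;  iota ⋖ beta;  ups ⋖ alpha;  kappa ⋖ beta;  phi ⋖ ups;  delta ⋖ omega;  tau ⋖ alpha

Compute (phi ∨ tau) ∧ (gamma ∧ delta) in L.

phi

phi ∨ tau = tau
gamma ∧ delta = phi
tau ∧ phi = phi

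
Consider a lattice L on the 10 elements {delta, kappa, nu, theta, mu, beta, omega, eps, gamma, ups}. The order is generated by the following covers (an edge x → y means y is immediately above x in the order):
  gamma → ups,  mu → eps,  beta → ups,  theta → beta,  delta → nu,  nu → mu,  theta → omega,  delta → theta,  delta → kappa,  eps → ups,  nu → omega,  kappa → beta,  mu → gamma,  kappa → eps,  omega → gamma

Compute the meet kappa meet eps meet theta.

delta

Common lower bounds of {kappa, eps, theta}: delta.
The greatest among these is delta.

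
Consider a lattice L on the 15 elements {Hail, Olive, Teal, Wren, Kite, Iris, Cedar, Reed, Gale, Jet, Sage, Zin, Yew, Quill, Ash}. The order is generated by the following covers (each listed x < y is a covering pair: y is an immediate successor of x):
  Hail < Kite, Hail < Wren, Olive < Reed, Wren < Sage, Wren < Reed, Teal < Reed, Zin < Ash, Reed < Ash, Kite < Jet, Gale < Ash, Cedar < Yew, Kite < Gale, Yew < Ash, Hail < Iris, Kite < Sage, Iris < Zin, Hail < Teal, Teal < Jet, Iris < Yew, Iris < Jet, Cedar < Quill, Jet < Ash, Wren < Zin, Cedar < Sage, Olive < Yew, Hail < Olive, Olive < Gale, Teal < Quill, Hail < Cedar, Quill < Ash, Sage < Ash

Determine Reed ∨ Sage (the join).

Ash

Common upper bounds of {Reed, Sage}: Ash.
The least among these is Ash.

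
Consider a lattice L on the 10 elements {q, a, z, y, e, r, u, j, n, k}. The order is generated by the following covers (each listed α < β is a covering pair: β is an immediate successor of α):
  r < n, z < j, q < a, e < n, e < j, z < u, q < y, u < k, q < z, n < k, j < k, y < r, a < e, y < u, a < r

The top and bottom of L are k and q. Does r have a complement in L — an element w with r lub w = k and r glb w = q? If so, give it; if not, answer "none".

z

Need w with r ∨ w = k and r ∧ w = q.
Checking each element gives: z.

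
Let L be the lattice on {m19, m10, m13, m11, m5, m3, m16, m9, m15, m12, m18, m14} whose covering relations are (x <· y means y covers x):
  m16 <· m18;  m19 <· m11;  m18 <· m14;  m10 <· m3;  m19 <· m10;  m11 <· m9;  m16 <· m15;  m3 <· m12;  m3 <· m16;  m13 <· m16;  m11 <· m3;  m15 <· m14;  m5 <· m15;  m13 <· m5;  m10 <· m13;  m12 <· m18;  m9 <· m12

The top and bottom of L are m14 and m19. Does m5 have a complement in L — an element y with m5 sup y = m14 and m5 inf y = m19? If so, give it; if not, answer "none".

m9

Need y with m5 ∨ y = m14 and m5 ∧ y = m19.
Checking each element gives: m9.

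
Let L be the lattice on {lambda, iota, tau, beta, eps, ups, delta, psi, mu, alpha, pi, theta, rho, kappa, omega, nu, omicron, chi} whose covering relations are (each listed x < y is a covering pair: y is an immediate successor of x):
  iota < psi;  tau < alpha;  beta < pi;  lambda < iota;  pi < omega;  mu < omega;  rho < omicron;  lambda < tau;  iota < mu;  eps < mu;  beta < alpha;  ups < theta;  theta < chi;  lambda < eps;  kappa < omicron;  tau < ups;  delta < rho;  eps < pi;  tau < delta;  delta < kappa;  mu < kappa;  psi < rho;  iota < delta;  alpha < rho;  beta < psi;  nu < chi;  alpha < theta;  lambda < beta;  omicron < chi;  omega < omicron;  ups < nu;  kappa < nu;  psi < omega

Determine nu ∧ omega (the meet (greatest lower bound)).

mu

Common lower bounds of {nu, omega}: eps, iota, lambda, mu.
The greatest among these is mu.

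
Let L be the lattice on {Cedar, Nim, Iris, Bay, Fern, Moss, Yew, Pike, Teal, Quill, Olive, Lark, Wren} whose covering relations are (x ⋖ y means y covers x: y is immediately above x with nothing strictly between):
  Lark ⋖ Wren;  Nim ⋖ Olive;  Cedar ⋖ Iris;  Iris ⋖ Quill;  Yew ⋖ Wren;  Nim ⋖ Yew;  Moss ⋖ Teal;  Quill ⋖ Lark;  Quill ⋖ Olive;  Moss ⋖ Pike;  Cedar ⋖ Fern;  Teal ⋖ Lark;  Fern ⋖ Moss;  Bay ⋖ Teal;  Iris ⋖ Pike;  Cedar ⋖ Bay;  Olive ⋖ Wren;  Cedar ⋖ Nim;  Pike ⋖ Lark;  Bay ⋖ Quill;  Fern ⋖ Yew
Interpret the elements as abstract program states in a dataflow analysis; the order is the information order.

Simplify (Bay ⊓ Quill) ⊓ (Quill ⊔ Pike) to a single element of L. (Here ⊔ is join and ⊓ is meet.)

Bay

Bay ∧ Quill = Bay
Quill ∨ Pike = Lark
Bay ∧ Lark = Bay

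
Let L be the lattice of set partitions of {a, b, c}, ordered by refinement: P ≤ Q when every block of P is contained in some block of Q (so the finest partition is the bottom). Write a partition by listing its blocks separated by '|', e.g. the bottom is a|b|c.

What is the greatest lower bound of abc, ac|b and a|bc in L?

Common lower bounds of {abc, ac|b, a|bc}: a|b|c.
The greatest among these is a|b|c.

a|b|c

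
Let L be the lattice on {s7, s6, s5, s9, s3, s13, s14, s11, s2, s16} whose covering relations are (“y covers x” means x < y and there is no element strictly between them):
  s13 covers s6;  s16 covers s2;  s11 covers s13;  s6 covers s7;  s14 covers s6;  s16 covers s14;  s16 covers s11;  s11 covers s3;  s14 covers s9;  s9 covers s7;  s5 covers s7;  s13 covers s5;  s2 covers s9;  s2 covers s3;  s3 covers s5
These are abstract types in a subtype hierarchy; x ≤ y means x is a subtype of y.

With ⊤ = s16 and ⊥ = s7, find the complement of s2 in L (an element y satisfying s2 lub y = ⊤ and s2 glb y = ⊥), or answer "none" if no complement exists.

Need y with s2 ∨ y = s16 and s2 ∧ y = s7.
Checking each element gives: s6.

s6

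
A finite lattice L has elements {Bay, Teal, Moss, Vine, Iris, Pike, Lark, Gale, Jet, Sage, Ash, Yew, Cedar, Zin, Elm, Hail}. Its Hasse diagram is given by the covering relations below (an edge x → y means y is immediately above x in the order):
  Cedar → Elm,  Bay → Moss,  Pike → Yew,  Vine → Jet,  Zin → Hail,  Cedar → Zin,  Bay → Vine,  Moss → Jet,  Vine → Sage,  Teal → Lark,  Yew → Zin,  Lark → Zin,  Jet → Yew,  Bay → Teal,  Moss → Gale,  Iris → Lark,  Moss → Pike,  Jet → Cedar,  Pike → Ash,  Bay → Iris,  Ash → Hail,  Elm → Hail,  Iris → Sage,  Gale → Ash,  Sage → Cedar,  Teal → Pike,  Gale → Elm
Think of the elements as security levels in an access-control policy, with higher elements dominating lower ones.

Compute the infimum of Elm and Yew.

Jet

Common lower bounds of {Elm, Yew}: Bay, Jet, Moss, Vine.
The greatest among these is Jet.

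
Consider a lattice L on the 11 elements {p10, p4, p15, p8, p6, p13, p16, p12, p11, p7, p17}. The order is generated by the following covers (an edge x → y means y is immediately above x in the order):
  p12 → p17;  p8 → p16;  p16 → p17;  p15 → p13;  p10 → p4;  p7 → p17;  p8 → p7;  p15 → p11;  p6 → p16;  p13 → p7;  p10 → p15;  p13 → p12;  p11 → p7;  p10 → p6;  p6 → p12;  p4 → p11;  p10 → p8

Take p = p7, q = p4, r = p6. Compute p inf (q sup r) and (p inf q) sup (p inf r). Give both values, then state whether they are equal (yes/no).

p7; p4; no

q sup r = p17, so p inf (q sup r) = p7 inf p17 = p7.
p inf q = p4 and p inf r = p10, so (p inf q) sup (p inf r) = p4 sup p10 = p4.
Equal: no.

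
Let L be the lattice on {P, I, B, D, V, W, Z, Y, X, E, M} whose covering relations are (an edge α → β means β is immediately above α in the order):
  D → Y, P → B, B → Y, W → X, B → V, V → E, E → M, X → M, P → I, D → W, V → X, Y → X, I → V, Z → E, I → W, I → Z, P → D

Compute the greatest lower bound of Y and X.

Y

Common lower bounds of {Y, X}: B, D, P, Y.
The greatest among these is Y.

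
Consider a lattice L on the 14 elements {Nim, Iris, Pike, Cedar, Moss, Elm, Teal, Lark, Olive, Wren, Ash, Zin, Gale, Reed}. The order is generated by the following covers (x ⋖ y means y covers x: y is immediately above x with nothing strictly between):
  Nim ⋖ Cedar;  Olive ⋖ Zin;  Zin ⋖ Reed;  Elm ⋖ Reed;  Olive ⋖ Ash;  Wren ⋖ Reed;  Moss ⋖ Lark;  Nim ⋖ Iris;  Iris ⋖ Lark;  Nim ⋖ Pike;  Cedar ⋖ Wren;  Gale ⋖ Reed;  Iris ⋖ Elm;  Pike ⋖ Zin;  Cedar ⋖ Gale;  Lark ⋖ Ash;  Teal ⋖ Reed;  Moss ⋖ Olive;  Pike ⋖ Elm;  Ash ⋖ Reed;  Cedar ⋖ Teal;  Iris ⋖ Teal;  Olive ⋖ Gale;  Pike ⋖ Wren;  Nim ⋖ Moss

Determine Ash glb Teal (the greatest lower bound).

Iris

Common lower bounds of {Ash, Teal}: Iris, Nim.
The greatest among these is Iris.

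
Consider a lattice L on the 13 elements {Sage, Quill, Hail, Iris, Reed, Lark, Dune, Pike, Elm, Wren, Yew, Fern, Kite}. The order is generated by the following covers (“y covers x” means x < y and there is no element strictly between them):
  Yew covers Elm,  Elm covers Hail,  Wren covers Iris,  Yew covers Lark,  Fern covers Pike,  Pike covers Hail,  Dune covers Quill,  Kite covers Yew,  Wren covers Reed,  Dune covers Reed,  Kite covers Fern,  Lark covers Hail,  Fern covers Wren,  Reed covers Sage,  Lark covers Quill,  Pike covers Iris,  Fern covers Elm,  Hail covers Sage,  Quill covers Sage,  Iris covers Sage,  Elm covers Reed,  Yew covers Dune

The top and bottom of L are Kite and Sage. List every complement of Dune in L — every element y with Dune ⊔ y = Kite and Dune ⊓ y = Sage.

Iris, Pike

Need y with Dune ∨ y = Kite and Dune ∧ y = Sage.
Checking each element gives: Iris, Pike.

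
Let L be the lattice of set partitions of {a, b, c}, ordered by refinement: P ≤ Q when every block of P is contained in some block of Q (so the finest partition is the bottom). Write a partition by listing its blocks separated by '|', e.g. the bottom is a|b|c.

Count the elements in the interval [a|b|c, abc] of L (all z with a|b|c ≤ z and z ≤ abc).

The interval [a|b|c, abc] = {abc, ab|c, ac|b, a|bc, a|b|c}, which has 5 elements.

5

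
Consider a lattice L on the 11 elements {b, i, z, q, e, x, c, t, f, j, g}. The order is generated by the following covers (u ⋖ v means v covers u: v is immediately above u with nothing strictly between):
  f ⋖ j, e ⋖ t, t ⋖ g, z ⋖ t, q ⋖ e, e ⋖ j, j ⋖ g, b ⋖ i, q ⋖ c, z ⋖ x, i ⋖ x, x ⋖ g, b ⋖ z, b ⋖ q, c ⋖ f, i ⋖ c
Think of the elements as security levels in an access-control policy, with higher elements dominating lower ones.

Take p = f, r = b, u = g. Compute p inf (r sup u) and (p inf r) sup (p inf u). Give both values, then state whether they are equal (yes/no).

r sup u = g, so p inf (r sup u) = f inf g = f.
p inf r = b and p inf u = f, so (p inf r) sup (p inf u) = b sup f = f.
Equal: yes.

f; f; yes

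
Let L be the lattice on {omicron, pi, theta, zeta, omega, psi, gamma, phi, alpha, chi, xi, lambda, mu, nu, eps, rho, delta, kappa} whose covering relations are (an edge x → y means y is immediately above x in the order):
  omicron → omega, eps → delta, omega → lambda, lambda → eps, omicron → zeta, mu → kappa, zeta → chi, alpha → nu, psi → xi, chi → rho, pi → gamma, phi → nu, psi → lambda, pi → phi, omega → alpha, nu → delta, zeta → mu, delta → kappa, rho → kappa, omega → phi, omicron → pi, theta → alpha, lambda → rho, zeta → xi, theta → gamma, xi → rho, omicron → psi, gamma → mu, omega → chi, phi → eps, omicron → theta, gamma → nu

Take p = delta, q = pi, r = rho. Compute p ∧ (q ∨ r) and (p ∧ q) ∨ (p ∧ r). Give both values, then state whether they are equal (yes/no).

q ∨ r = kappa, so p ∧ (q ∨ r) = delta ∧ kappa = delta.
p ∧ q = pi and p ∧ r = lambda, so (p ∧ q) ∨ (p ∧ r) = pi ∨ lambda = eps.
Equal: no.

delta; eps; no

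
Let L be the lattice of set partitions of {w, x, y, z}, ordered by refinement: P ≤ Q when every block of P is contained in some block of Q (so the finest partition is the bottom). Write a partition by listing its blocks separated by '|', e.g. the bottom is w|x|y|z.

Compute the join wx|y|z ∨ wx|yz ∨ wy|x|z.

Common upper bounds of {wx|y|z, wx|yz, wy|x|z}: wxyz.
The least among these is wxyz.

wxyz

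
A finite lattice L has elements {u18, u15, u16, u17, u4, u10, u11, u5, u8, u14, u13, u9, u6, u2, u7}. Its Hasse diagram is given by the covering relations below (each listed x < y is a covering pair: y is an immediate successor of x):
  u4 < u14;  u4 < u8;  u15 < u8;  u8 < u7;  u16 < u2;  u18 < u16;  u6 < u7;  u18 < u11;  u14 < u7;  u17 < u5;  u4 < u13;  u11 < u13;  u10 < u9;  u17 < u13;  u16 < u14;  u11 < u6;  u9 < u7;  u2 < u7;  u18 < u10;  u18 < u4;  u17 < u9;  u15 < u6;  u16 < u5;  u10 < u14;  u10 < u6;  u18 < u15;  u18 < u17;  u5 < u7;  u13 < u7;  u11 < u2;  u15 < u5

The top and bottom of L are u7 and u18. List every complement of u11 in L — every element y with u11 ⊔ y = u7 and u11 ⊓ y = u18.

u14, u5, u8, u9

Need y with u11 ∨ y = u7 and u11 ∧ y = u18.
Checking each element gives: u14, u5, u8, u9.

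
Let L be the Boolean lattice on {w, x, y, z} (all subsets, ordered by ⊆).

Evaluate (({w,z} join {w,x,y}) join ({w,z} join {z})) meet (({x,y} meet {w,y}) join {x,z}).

{x,y,z}

{w,z} ∨ {w,x,y} = {w,x,y,z}
{w,z} ∨ {z} = {w,z}
{w,x,y,z} ∨ {w,z} = {w,x,y,z}
{x,y} ∧ {w,y} = {y}
{y} ∨ {x,z} = {x,y,z}
{w,x,y,z} ∧ {x,y,z} = {x,y,z}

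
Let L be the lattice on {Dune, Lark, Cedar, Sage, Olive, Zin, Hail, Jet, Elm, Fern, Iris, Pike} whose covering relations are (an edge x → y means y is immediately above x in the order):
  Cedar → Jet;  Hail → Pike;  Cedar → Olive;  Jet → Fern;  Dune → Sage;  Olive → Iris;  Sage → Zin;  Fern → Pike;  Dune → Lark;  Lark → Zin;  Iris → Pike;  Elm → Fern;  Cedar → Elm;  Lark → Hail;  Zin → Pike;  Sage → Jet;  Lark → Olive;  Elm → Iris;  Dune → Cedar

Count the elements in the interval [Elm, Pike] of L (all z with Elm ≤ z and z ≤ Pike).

The interval [Elm, Pike] = {Elm, Fern, Iris, Pike}, which has 4 elements.

4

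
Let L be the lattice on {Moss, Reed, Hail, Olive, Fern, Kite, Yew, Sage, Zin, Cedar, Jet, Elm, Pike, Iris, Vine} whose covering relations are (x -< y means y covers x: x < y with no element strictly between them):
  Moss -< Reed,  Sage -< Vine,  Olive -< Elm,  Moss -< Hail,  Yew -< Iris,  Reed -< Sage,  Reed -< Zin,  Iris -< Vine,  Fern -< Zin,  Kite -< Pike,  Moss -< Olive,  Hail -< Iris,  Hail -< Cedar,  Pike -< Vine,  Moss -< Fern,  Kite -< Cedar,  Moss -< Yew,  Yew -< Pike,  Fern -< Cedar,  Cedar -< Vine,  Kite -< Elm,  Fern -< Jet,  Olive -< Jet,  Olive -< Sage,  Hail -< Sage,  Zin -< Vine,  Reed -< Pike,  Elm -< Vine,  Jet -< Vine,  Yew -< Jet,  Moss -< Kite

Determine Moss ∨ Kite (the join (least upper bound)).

Common upper bounds of {Moss, Kite}: Cedar, Elm, Kite, Pike, Vine.
The least among these is Kite.

Kite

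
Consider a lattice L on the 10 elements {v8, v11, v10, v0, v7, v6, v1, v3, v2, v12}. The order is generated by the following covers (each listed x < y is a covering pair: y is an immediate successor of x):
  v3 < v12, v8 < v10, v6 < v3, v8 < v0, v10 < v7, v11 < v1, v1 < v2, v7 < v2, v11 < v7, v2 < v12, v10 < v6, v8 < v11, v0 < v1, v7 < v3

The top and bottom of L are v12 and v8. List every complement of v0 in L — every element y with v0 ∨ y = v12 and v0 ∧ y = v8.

Need y with v0 ∨ y = v12 and v0 ∧ y = v8.
Checking each element gives: v3, v6.

v3, v6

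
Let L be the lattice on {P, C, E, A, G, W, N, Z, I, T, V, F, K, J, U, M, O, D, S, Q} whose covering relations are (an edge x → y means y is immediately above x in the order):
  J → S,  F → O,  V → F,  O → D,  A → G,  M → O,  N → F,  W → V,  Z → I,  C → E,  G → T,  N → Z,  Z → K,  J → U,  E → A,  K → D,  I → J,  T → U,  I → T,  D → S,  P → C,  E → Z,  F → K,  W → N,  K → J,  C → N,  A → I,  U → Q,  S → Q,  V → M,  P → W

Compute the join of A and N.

Common upper bounds of {A, N}: I, J, Q, S, T, U.
The least among these is I.

I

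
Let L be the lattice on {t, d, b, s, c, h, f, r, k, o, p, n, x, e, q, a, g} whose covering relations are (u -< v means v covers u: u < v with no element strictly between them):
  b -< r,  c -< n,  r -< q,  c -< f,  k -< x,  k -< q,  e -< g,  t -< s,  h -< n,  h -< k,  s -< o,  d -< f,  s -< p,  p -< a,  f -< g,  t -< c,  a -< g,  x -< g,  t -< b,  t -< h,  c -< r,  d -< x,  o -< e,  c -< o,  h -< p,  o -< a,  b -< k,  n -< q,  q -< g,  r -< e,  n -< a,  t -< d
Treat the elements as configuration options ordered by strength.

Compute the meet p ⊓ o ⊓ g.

Common lower bounds of {p, o, g}: s, t.
The greatest among these is s.

s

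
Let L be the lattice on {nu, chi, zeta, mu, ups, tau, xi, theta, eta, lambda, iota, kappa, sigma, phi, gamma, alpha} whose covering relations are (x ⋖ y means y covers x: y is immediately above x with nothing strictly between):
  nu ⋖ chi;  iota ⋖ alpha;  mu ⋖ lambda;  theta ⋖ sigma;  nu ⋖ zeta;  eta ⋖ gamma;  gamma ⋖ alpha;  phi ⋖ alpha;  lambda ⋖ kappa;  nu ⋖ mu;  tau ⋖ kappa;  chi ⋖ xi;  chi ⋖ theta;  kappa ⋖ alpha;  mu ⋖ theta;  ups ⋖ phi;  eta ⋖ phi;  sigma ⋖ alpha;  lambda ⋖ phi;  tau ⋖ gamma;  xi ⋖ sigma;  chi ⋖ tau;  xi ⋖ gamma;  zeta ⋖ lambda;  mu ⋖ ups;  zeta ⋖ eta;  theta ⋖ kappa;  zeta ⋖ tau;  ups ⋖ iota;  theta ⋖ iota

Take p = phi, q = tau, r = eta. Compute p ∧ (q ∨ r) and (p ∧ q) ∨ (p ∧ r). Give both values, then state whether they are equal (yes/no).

eta; eta; yes

q ∨ r = gamma, so p ∧ (q ∨ r) = phi ∧ gamma = eta.
p ∧ q = zeta and p ∧ r = eta, so (p ∧ q) ∨ (p ∧ r) = zeta ∨ eta = eta.
Equal: yes.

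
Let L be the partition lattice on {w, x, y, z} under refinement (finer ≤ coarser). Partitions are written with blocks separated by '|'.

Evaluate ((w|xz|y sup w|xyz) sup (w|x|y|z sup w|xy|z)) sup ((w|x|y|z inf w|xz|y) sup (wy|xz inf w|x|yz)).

w|xz|y ∨ w|xyz = w|xyz
w|x|y|z ∨ w|xy|z = w|xy|z
w|xyz ∨ w|xy|z = w|xyz
w|x|y|z ∧ w|xz|y = w|x|y|z
wy|xz ∧ w|x|yz = w|x|y|z
w|x|y|z ∨ w|x|y|z = w|x|y|z
w|xyz ∨ w|x|y|z = w|xyz

w|xyz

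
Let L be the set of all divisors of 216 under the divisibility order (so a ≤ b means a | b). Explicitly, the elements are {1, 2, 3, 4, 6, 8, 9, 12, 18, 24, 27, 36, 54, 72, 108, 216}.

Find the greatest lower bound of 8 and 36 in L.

Common lower bounds of {8, 36}: 1, 2, 4.
The greatest among these is 4.

4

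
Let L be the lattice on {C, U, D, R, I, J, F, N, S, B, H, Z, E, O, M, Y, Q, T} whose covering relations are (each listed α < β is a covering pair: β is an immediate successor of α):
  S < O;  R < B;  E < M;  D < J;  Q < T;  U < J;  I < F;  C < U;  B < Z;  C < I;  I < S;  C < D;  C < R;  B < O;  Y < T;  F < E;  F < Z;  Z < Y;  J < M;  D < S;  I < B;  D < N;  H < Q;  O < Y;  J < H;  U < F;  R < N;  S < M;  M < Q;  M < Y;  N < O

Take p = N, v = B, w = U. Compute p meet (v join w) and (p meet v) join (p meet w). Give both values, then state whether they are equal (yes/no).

v join w = Z, so p meet (v join w) = N meet Z = R.
p meet v = R and p meet w = C, so (p meet v) join (p meet w) = R join C = R.
Equal: yes.

R; R; yes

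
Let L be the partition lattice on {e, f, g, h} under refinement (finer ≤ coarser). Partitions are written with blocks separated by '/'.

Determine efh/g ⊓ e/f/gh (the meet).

The meet (common refinement) of efh/g and e/f/gh intersects blocks pairwise, giving e/f/g/h.

e/f/g/h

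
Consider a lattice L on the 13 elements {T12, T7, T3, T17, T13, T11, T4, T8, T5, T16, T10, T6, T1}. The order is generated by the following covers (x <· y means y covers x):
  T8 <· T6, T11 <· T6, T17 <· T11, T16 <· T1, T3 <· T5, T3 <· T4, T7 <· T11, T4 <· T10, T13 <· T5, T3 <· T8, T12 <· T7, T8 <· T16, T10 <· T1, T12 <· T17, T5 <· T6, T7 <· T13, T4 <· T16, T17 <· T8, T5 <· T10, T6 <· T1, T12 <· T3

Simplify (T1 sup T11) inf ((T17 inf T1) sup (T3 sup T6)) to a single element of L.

T6

T1 ∨ T11 = T1
T17 ∧ T1 = T17
T3 ∨ T6 = T6
T17 ∨ T6 = T6
T1 ∧ T6 = T6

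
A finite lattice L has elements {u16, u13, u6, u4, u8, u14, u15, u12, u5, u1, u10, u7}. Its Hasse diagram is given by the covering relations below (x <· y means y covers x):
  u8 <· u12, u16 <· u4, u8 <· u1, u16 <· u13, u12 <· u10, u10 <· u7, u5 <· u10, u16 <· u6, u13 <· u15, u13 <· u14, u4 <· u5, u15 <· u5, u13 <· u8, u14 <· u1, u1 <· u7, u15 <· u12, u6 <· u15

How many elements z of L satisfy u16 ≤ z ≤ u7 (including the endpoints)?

12

The interval [u16, u7] = {u1, u10, u12, u13, u14, u15, u16, u4, u5, u6, u7, u8}, which has 12 elements.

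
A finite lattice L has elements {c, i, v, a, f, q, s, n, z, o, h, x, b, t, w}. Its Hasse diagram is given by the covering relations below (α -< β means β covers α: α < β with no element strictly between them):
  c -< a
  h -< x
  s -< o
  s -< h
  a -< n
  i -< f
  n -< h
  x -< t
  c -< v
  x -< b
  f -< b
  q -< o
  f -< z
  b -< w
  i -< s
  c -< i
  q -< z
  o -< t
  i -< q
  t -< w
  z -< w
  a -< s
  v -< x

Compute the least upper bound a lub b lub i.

b

Common upper bounds of {a, b, i}: b, w.
The least among these is b.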